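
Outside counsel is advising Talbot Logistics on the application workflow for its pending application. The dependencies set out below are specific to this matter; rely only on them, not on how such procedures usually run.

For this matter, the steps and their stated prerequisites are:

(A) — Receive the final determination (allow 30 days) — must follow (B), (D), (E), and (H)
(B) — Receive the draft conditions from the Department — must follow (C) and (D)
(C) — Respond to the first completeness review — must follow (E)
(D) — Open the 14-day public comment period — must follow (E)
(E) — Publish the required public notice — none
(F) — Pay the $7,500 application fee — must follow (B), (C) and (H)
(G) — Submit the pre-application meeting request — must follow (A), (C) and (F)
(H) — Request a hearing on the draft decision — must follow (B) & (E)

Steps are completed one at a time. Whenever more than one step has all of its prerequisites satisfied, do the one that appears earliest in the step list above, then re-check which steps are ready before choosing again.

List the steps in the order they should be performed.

(E) (C) (D) (B) (H) (A) (F) (G)

(E) is the only step with nothing outstanding, so it goes first.
(C) and (D) are both available; (C) is listed earlier → (C).
Next only (D) has its prerequisites met → (D).
(B) is the only step now ready → (B).
(H) needed (B) and (E), now all done → (H).
Ready: (A) and (F). (A) is listed earlier → (A).
(F) needed (B), (C) and (H), now all done → (F).
Next only (G) has its prerequisites met → (G).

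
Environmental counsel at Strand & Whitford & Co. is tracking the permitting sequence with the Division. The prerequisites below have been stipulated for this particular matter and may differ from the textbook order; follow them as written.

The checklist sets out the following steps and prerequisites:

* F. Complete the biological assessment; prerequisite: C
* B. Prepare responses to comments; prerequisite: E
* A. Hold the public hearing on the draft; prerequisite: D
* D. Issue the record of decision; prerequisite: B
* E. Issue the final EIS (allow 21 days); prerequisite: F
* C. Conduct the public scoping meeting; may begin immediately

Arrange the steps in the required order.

C → F → E → B → D → A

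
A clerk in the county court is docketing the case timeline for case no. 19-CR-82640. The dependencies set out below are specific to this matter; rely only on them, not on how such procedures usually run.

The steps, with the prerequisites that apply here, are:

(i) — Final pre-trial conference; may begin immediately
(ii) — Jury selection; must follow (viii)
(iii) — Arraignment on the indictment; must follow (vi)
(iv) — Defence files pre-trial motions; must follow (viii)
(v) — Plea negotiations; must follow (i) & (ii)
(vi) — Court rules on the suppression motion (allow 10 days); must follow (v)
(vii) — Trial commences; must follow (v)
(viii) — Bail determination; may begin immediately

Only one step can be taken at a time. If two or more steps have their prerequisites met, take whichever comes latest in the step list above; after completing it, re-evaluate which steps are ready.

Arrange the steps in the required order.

(viii) and (i) have no prerequisites; (viii) is listed later, so (viii) is first.
Now (iv), (ii) and (i) have their prerequisites met. (iv) is listed later, so (iv) next.
Now (ii) and (i) have their prerequisites met. (ii) is listed later, so (ii) next.
(i) is the only step now ready → (i).
(v) is the only step now ready → (v).
Ready: (vii) and (vi). (vii) is listed later → (vii).
(vi) needed (v), now all done → (vi).
(iii) is the only step now ready → (iii).

(viii), (iv), (ii), (i), (v), (vii), (vi), (iii)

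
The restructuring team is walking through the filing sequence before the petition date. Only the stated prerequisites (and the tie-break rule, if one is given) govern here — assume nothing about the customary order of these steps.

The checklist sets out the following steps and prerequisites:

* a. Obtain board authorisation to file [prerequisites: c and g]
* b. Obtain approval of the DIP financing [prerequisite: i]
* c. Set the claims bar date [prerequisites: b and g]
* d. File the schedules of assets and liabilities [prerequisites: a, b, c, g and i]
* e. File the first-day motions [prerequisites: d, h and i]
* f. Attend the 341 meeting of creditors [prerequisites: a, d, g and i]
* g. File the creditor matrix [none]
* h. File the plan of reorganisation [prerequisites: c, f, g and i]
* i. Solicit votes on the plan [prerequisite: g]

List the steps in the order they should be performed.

g i b c a d f h e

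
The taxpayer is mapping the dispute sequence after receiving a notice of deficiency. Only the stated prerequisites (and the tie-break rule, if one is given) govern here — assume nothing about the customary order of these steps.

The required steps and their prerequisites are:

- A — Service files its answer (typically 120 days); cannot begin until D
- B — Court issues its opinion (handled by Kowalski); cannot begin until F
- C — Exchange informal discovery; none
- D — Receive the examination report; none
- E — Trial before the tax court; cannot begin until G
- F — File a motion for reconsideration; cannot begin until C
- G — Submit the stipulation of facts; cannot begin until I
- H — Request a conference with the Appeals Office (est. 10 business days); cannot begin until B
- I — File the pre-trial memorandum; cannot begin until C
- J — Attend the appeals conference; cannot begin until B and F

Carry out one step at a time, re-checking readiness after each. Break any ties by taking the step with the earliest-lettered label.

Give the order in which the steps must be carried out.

C, D, A, F, B, H, I, G, E, J

Nothing is required for C and D. C has the earlier label → C first.
F and I now also ready, so the ready set is {D, F, I}; D has the earlier label → D.
A now also ready, so the ready set is {A, F, I}; A has the earlier label → A.
Ready: F and I. F has the earlier label → F.
B now also ready, so the ready set is {B, I}; B has the earlier label → B.
Ready: H, I and J. H has the earlier label → H.
Ready: I and J. I has the earlier label → I.
Ready: G and J. G has the earlier label → G.
Ready: E and J. E has the earlier label → E.
J needed B and F, now all done → J.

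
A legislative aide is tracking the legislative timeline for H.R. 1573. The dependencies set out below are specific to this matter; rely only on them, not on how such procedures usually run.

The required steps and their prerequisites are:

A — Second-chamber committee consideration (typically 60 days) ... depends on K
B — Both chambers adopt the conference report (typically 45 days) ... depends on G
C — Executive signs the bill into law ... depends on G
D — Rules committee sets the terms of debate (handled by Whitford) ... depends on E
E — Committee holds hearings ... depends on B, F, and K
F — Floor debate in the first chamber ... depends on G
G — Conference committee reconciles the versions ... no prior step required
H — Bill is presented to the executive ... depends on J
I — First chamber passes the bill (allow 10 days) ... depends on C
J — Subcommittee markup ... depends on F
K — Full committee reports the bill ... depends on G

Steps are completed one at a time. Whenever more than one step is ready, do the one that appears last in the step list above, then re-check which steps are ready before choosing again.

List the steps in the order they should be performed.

G is the only step with nothing outstanding, so it goes first.
Ready: K, F, C and B. K is listed later → K.
A now also ready, so the ready set is {F, C, B, A}; F is listed later → F.
J, C, B and A are all available; J is listed later → J.
Now H, C, B and A have their prerequisites met. H is listed later, so H next.
C, B and A are all available; C is listed later → C.
Ready: I, B and A. I is listed later → I.
Now B and A have their prerequisites met. B is listed later, so B next.
Ready: E and A. E is listed later → E.
D now also ready, so the ready set is {D, A}; D is listed later → D.
A needed K, now all done → A.

G, K, F, J, H, C, I, B, E, D, A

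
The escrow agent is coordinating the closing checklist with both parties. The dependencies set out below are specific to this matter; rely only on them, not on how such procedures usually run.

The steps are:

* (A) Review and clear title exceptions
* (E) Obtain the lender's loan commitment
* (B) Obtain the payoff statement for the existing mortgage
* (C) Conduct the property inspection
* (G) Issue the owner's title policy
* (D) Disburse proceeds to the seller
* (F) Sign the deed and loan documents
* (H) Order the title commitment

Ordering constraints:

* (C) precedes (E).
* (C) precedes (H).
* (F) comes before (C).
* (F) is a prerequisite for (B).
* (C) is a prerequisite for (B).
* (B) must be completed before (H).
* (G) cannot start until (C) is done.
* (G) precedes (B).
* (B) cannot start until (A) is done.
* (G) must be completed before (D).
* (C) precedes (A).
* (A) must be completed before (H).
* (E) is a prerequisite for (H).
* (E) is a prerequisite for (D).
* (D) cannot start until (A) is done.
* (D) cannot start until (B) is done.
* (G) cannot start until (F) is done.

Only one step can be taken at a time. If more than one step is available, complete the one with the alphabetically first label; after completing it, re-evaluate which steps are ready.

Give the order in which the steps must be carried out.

Only (F) has no prerequisites, so it is first.
That leaves (C) as the only ready step → (C).
Ready: (A), (E) and (G). (A) has the earlier label → (A).
Ready: (E) and (G). (E) has the earlier label → (E).
That leaves (G) as the only ready step → (G).
Next only (B) has its prerequisites met → (B).
Now (D) and (H) have their prerequisites met. (D) has the earlier label, so (D) next.
That leaves (H) as the only ready step → (H).

(F) → (C) → (A) → (E) → (G) → (B) → (D) → (H)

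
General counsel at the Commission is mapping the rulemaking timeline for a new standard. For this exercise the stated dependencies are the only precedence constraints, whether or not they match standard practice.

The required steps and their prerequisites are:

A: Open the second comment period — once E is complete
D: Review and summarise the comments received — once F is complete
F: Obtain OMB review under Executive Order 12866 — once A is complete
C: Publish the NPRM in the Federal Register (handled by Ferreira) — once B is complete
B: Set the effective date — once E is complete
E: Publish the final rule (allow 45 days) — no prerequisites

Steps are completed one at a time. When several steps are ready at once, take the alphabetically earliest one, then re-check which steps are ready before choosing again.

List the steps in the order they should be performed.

E A B C F D

E has no prerequisites → E first.
Ready: A and B. A has the earlier label → A.
B and F are both available; B has the earlier label → B.
C now also ready, so the ready set is {C, F}; C has the earlier label → C.
F needed A, now all done → F.
D needed F, now all done → D.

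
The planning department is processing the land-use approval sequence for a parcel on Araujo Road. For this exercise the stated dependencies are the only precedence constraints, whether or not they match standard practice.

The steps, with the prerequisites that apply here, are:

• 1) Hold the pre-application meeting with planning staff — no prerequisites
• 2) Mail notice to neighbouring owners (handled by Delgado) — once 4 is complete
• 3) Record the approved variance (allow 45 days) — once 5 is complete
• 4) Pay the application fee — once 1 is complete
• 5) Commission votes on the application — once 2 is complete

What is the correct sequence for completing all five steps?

1 4 2 5 3

Only 1 has no prerequisites, so it is first.
4 needed 1, now all done → 4.
2 needed 4, now all done → 2.
5 is the only step now ready → 5.
Next only 3 has its prerequisites met → 3.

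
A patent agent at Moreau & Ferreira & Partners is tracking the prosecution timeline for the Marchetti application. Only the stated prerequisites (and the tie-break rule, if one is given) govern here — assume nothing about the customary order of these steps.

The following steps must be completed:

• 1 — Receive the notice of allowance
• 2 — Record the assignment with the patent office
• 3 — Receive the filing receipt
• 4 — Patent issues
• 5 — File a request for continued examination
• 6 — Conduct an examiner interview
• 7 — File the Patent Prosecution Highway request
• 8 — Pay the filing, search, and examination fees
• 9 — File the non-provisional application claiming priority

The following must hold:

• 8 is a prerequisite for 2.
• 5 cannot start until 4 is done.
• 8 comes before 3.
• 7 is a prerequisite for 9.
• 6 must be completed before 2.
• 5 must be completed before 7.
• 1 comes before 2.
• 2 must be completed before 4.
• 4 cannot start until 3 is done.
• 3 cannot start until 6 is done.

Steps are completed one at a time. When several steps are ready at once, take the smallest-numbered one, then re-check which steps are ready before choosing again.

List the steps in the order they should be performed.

1, 6, 8, 2, 3, 4, 5, 7, 9

1, 6 and 8 have no prerequisites; 1 has the earlier label, so 1 is first.
Ready: 6 and 8. 6 has the earlier label → 6.
8 is the only step now ready → 8.
Ready: 2 and 3. 2 has the earlier label → 2.
Next only 3 has its prerequisites met → 3.
That leaves 4 as the only ready step → 4.
5 is the only step now ready → 5.
7 needed 5, now all done → 7.
9 needed 7, now all done → 9.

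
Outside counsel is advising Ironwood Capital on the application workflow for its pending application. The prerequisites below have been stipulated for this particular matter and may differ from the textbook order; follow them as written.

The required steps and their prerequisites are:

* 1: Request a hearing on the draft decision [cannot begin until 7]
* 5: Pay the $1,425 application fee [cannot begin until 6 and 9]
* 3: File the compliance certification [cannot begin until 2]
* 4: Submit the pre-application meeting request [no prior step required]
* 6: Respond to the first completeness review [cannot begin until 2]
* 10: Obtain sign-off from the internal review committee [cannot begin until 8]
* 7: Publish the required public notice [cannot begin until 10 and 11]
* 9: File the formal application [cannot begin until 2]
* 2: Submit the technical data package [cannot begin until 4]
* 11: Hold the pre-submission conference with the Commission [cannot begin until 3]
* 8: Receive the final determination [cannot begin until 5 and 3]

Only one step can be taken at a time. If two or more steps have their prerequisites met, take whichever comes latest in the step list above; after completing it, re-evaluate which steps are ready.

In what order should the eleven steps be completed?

4 has no prerequisites → 4 first.
2 needed 4, now all done → 2.
9, 6 and 3 are all available; 9 is listed later → 9.
Now 6 and 3 have their prerequisites met. 6 is listed later, so 6 next.
Ready: 3 and 5. 3 is listed later → 3.
Ready: 11 and 5. 11 is listed later → 11.
5 is the only step now ready → 5.
Next only 8 has its prerequisites met → 8.
10 needed 8, now all done → 10.
Next only 7 has its prerequisites met → 7.
Next only 1 has its prerequisites met → 1.

4, 2, 9, 6, 3, 11, 5, 8, 10, 7, 1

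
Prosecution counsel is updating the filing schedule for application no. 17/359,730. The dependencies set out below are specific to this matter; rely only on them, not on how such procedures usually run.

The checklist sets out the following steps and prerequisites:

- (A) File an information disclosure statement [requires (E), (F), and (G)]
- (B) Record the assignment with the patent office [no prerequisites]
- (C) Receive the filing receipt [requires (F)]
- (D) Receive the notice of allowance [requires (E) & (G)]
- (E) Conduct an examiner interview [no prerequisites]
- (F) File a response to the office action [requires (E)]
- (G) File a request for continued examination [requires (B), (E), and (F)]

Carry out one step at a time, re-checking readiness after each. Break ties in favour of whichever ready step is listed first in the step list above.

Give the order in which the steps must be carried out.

(B), (E), (F), (C), (G), (A), (D)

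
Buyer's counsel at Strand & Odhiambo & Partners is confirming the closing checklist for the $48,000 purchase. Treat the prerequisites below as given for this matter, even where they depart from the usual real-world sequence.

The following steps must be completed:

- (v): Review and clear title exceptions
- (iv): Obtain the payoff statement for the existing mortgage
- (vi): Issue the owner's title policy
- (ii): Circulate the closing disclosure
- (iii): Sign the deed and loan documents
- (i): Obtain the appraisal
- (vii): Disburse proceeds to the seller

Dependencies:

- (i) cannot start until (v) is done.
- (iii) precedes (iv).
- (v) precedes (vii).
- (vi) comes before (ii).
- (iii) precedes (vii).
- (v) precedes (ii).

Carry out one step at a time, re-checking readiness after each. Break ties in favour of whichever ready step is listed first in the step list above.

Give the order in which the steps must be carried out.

Nothing is required for (v), (vi) and (iii). (v) is listed earlier → (v) first.
(i) now also ready, so the ready set is {(vi), (iii), (i)}; (vi) is listed earlier → (vi).
(ii), (iii) and (i) are all available; (ii) is listed earlier → (ii).
(iii) and (i) are both available; (iii) is listed earlier → (iii).
Now (iv), (i) and (vii) have their prerequisites met. (iv) is listed earlier, so (iv) next.
Now (i) and (vii) have their prerequisites met. (i) is listed earlier, so (i) next.
That leaves (vii) as the only ready step → (vii).

(v) (vi) (ii) (iii) (iv) (i) (vii)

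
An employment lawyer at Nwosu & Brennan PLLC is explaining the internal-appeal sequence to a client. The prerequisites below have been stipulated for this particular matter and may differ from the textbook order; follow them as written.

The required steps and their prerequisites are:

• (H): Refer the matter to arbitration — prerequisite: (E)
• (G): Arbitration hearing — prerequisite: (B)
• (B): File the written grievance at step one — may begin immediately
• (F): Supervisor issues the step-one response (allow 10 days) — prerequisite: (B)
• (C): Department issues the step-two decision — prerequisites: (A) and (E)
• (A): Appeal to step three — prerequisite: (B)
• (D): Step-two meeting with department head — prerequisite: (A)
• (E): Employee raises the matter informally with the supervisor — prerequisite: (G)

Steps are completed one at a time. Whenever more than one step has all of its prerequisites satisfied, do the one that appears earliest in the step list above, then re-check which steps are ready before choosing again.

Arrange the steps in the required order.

(B) (G) (F) (A) (D) (E) (H) (C)

Only (B) has no prerequisites, so it is first.
Ready: (G), (F) and (A). (G) is listed earlier → (G).
Now (F), (A) and (E) have their prerequisites met. (F) is listed earlier, so (F) next.
Ready: (A) and (E). (A) is listed earlier → (A).
Now (D) and (E) have their prerequisites met. (D) is listed earlier, so (D) next.
(E) needed (G), now all done → (E).
Ready: (H) and (C). (H) is listed earlier → (H).
That leaves (C) as the only ready step → (C).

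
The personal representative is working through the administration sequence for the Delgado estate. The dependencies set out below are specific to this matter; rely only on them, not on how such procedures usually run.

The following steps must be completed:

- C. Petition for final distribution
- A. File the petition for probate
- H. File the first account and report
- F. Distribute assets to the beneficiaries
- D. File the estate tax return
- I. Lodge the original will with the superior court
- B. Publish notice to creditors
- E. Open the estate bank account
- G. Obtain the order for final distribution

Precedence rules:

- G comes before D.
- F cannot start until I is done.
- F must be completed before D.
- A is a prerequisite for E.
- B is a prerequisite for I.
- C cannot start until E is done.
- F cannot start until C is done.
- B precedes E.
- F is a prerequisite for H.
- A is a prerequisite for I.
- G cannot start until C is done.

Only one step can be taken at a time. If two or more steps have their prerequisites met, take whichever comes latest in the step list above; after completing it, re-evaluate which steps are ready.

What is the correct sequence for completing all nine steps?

B A E I C G F D H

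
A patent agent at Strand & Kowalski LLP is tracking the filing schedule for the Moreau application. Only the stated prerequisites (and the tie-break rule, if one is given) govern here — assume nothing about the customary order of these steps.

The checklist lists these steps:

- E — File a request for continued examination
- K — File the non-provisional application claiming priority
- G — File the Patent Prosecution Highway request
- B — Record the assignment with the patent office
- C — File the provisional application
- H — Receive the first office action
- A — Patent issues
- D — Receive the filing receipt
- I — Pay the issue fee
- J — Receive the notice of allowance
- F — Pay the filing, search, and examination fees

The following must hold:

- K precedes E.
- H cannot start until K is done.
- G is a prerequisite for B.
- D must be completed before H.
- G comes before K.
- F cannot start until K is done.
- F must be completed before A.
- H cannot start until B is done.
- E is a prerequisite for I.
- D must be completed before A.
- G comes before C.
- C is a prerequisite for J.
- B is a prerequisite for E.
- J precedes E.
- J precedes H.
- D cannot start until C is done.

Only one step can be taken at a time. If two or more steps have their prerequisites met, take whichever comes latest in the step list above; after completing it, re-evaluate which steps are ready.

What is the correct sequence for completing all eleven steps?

G has no prerequisites → G first.
Ready: C, B and K. C is listed later → C.
J and D now also ready, so the ready set is {J, D, B, K}; J is listed later → J.
D, B and K are all available; D is listed later → D.
B and K are both available; B is listed later → B.
That leaves K as the only ready step → K.
Now F, H and E have their prerequisites met. F is listed later, so F next.
A now also ready, so the ready set is {A, H, E}; A is listed later → A.
Now H and E have their prerequisites met. H is listed later, so H next.
E is the only step now ready → E.
That leaves I as the only ready step → I.

G → C → J → D → B → K → F → A → H → E → I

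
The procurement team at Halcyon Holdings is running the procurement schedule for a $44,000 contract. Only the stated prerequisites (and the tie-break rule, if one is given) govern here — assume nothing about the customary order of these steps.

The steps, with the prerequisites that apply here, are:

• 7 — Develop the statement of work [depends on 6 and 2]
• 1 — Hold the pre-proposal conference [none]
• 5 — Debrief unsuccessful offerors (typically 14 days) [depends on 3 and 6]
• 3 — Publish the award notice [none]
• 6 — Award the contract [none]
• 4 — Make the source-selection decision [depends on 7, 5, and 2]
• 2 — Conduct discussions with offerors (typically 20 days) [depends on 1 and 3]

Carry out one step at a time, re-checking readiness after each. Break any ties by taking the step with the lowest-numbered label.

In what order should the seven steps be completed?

1 3 2 6 5 7 4

1, 3 and 6 have no prerequisites; 1 has the earlier label, so 1 is first.
3 and 6 are both available; 3 has the earlier label → 3.
2 now also ready, so the ready set is {2, 6}; 2 has the earlier label → 2.
That leaves 6 as the only ready step → 6.
Now 5 and 7 have their prerequisites met. 5 has the earlier label, so 5 next.
7 needed 2 and 6, now all done → 7.
4 needed 2, 5 and 7, now all done → 4.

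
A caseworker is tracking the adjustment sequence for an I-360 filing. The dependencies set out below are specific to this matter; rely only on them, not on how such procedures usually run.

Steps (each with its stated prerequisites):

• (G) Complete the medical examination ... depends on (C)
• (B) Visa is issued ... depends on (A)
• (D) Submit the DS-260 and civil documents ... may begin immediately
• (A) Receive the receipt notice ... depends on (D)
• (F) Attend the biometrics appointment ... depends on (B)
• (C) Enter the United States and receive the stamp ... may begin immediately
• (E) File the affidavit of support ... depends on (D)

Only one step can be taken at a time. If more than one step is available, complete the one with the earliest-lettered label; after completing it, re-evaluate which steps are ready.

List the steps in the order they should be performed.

(C) and (D) have no prerequisites; (C) has the earlier label, so (C) is first.
Now (D) and (G) have their prerequisites met. (D) has the earlier label, so (D) next.
Now (A), (E) and (G) have their prerequisites met. (A) has the earlier label, so (A) next.
(B), (E) and (G) are all available; (B) has the earlier label → (B).
(E), (F) and (G) are all available; (E) has the earlier label → (E).
(F) and (G) are both available; (F) has the earlier label → (F).
Next only (G) has its prerequisites met → (G).

(C) → (D) → (A) → (B) → (E) → (F) → (G)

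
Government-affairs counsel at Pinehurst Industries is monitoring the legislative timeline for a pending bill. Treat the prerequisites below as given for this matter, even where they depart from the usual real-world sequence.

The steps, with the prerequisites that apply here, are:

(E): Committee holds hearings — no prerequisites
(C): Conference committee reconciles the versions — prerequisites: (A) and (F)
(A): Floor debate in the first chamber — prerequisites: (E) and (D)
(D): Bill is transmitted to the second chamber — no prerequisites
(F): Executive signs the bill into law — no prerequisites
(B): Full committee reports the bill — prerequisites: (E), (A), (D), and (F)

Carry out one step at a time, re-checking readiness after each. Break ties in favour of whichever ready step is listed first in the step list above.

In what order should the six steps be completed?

(E) → (D) → (A) → (F) → (C) → (B)

(E), (D) and (F) have no prerequisites; (E) is listed earlier, so (E) is first.
Ready: (D) and (F). (D) is listed earlier → (D).
(A) and (F) are both available; (A) is listed earlier → (A).
Next only (F) has its prerequisites met → (F).
(C) and (B) are both available; (C) is listed earlier → (C).
That leaves (B) as the only ready step → (B).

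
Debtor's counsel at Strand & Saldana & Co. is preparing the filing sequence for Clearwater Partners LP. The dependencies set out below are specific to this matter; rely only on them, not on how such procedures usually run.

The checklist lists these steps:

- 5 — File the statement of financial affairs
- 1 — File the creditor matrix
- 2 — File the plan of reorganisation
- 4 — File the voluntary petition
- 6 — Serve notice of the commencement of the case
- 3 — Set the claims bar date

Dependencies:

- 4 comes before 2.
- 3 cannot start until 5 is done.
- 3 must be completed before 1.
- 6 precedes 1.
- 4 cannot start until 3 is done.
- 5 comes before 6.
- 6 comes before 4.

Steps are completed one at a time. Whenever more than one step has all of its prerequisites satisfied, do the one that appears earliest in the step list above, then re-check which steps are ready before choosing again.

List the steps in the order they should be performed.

5 is the only step with nothing outstanding, so it goes first.
6 and 3 are both available; 6 is listed earlier → 6.
3 is the only step now ready → 3.
Ready: 1 and 4. 1 is listed earlier → 1.
Next only 4 has its prerequisites met → 4.
That leaves 2 as the only ready step → 2.

5, 6, 3, 1, 4, 2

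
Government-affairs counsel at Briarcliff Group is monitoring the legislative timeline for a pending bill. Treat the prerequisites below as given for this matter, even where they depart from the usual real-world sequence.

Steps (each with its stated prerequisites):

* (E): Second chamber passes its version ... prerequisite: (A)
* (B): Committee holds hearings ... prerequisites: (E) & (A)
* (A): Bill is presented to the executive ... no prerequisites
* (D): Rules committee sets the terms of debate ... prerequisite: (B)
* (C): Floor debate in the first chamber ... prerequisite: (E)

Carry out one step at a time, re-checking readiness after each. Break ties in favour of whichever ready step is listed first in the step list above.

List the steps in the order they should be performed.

(A) is the only step with nothing outstanding, so it goes first.
(E) is the only step now ready → (E).
(B) and (C) are both available; (B) is listed earlier → (B).
(D) now also ready, so the ready set is {(D), (C)}; (D) is listed earlier → (D).
(C) is the only step now ready → (C).

(A) → (E) → (B) → (D) → (C)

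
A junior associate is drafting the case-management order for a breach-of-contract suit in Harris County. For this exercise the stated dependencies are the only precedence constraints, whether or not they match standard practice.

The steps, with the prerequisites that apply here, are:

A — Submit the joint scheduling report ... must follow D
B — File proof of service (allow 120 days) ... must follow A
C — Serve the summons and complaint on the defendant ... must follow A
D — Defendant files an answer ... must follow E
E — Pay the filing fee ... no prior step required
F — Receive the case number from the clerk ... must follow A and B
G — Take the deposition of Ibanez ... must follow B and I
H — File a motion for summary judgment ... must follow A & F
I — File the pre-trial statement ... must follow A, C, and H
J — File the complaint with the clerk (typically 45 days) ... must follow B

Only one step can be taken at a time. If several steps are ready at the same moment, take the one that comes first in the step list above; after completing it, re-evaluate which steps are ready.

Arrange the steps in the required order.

E, D, A, B, C, F, H, I, G, J

Only E has no prerequisites, so it is first.
D is the only step now ready → D.
A is the only step now ready → A.
Ready: B and C. B is listed earlier → B.
Now C, F and J have their prerequisites met. C is listed earlier, so C next.
F and J are both available; F is listed earlier → F.
H now also ready, so the ready set is {H, J}; H is listed earlier → H.
I now also ready, so the ready set is {I, J}; I is listed earlier → I.
Ready: G and J. G is listed earlier → G.
Next only J has its prerequisites met → J.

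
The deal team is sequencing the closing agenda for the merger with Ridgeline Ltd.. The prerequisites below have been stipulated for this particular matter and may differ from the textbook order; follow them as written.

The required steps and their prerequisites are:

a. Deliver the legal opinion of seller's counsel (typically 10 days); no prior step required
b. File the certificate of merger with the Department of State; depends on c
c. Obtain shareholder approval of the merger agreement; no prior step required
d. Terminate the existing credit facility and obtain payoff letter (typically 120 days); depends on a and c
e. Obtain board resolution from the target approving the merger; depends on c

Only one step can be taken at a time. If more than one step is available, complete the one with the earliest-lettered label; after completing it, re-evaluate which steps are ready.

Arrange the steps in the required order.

Nothing is required for a and c. a has the earlier label → a first.
c is the only step now ready → c.
b, d and e are all available; b has the earlier label → b.
Now d and e have their prerequisites met. d has the earlier label, so d next.
Next only e has its prerequisites met → e.

a c b d e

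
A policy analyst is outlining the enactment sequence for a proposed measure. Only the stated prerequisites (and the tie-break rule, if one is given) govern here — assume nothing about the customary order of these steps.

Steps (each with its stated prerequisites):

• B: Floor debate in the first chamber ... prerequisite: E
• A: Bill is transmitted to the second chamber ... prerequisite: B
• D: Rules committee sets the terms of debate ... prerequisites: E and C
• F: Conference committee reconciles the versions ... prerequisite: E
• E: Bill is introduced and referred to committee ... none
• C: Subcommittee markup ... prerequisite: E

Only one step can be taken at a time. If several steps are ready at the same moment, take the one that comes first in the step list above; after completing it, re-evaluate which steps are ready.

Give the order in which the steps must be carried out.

Only E has no prerequisites, so it is first.
Now B, F and C have their prerequisites met. B is listed earlier, so B next.
A now also ready, so the ready set is {A, F, C}; A is listed earlier → A.
Now F and C have their prerequisites met. F is listed earlier, so F next.
Next only C has its prerequisites met → C.
D needed E and C, now all done → D.

E B A F C D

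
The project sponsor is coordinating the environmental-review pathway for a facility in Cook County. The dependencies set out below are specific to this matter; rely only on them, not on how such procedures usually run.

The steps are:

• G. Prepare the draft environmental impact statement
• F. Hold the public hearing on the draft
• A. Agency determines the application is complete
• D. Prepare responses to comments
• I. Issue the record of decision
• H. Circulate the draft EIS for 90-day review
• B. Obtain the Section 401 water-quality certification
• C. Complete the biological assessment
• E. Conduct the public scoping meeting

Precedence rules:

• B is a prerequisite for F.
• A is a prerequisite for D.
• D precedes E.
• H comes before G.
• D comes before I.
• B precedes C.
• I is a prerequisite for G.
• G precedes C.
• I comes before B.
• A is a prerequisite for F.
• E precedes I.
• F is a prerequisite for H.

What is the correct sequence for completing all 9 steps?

A, D, E, I, B, F, H, G, C

Only A has no prerequisites, so it is first.
Next only D has its prerequisites met → D.
Next only E has its prerequisites met → E.
I is the only step now ready → I.
B is the only step now ready → B.
F is the only step now ready → F.
H needed F, now all done → H.
That leaves G as the only ready step → G.
C needed G and B, now all done → C.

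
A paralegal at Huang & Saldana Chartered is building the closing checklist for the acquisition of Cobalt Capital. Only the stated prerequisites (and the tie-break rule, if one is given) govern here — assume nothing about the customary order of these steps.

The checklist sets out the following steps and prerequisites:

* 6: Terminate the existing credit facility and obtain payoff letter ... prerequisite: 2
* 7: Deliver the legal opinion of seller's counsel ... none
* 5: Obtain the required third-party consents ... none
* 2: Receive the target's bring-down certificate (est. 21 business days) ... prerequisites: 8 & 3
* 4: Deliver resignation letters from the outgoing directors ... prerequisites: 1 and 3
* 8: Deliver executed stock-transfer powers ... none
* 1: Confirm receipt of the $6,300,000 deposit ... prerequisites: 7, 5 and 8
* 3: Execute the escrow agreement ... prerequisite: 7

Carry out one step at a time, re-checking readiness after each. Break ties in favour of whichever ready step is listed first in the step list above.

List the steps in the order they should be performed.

Nothing is required for 7, 5 and 8. 7 is listed earlier → 7 first.
Ready: 5, 8 and 3. 5 is listed earlier → 5.
Ready: 8 and 3. 8 is listed earlier → 8.
1 now also ready, so the ready set is {1, 3}; 1 is listed earlier → 1.
3 is the only step now ready → 3.
Ready: 2 and 4. 2 is listed earlier → 2.
6 now also ready, so the ready set is {6, 4}; 6 is listed earlier → 6.
That leaves 4 as the only ready step → 4.

7 5 8 1 3 2 6 4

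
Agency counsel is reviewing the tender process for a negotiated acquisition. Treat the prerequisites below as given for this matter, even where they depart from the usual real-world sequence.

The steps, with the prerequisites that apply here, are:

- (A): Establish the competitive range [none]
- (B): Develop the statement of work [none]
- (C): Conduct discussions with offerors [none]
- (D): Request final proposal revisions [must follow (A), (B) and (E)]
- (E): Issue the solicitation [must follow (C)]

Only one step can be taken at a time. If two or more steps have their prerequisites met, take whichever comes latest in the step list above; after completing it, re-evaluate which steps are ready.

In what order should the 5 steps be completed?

Nothing is required for (C), (B) and (A). (C) is listed later → (C) first.
Ready: (E), (B) and (A). (E) is listed later → (E).
(B) and (A) are both available; (B) is listed later → (B).
That leaves (A) as the only ready step → (A).
(D) needed (E), (B) and (A), now all done → (D).

(C) → (E) → (B) → (A) → (D)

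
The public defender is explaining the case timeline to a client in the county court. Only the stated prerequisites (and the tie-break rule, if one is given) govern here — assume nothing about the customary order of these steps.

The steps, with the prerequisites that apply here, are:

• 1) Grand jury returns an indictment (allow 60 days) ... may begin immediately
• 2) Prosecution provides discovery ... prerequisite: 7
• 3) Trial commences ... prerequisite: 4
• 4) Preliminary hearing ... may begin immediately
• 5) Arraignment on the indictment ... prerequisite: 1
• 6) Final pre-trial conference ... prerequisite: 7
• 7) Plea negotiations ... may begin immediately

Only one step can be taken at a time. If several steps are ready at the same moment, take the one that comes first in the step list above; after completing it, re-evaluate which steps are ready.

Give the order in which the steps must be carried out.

Nothing is required for 1, 4 and 7. 1 is listed earlier → 1 first.
5 now also ready, so the ready set is {4, 5, 7}; 4 is listed earlier → 4.
Ready: 3, 5 and 7. 3 is listed earlier → 3.
Ready: 5 and 7. 5 is listed earlier → 5.
7 is the only step now ready → 7.
Now 2 and 6 have their prerequisites met. 2 is listed earlier, so 2 next.
6 needed 7, now all done → 6.

1, 4, 3, 5, 7, 2, 6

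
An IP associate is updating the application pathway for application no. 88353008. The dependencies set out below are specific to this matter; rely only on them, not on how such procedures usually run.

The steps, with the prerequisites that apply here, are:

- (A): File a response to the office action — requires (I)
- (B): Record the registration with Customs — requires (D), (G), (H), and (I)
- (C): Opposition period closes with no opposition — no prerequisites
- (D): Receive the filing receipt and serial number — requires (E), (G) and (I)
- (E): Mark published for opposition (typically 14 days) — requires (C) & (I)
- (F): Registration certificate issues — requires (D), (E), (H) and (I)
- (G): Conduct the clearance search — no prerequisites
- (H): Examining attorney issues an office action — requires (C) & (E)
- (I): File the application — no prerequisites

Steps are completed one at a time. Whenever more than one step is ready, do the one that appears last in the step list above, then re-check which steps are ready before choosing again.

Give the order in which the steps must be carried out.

Nothing is required for (I), (G) and (C). (I) is listed later → (I) first.
(A) now also ready, so the ready set is {(G), (C), (A)}; (G) is listed later → (G).
Now (C) and (A) have their prerequisites met. (C) is listed later, so (C) next.
(E) now also ready, so the ready set is {(E), (A)}; (E) is listed later → (E).
(H), (D) and (A) are all available; (H) is listed later → (H).
(D) and (A) are both available; (D) is listed later → (D).
(F), (B) and (A) are all available; (F) is listed later → (F).
Now (B) and (A) have their prerequisites met. (B) is listed later, so (B) next.
(A) needed (I), now all done → (A).

(I) → (G) → (C) → (E) → (H) → (D) → (F) → (B) → (A)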